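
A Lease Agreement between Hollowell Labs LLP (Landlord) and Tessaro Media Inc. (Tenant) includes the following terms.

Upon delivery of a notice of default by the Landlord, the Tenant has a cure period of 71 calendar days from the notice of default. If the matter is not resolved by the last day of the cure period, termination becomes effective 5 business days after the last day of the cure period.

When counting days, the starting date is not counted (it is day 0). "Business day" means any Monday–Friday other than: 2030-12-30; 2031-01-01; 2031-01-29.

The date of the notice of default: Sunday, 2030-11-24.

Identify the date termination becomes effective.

Adding 71 calendar days to 2030-11-24 gives 2031-02-03, which is the last day of the cure period.
The date termination becomes effective: 5 business days after Monday, 2031-02-03, skipping weekends — Feb 4, Feb 5, Feb 6, Feb 7, Feb 10 — lands on Monday, 2031-02-10.

2031-02-10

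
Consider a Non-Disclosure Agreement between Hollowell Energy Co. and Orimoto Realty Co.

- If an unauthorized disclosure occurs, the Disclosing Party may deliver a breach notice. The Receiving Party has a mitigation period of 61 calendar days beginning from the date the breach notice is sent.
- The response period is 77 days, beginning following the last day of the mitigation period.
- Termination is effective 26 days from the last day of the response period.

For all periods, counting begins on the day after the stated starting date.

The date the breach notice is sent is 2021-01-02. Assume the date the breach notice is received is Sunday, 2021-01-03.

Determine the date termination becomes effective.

2021-06-15

The last day of the mitigation period: 61 calendar days after 2021-01-02 is 2021-03-04.
The last day of the response period: 2021-03-04 + 77 days = 2021-05-20.
The date termination becomes effective: 2021-05-20 + 26 days = 2021-06-15.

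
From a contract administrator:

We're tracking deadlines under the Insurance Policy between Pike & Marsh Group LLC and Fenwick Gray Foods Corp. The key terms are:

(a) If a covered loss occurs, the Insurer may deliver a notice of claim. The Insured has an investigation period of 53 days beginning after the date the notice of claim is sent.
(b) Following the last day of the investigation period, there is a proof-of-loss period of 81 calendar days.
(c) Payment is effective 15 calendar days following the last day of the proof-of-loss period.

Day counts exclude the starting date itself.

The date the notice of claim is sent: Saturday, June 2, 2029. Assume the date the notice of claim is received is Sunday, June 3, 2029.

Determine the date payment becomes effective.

The last day of the investigation period: June 2, 2029 + 53 days = July 25, 2029.
The last day of the proof-of-loss period: July 25, 2029 + 81 days = October 14, 2029.
The date payment becomes effective: 15 calendar days after October 14, 2029 is October 29, 2029.

October 29, 2029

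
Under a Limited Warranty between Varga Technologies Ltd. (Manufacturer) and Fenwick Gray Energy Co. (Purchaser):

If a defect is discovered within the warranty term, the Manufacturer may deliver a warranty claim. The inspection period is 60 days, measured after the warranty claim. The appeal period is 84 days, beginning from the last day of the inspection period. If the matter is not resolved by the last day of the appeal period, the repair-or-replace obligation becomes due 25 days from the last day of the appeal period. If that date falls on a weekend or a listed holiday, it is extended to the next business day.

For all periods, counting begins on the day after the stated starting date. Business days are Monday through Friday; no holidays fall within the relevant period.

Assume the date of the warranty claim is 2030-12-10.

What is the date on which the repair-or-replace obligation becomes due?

The last day of the inspection period: 2030-12-10 + 60 days = 2031-02-08.
Adding 84 calendar days to 2031-02-08 gives 2031-05-03, which is the last day of the appeal period.
The date on which the repair-or-replace obligation becomes due: 2031-05-03 + 25 days = 2031-05-28. 2031-05-28 is a Wednesday, so no roll-forward applies.

2031-05-28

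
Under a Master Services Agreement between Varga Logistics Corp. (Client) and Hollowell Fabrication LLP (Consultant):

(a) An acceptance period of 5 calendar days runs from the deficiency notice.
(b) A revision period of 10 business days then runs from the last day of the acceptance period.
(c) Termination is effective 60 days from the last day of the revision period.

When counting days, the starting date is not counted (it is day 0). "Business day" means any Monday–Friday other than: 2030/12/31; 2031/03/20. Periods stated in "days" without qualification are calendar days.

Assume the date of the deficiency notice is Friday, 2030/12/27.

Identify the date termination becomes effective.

The last day of the acceptance period: 2030/12/27 + 5 days = 2031/01/01.
The last day of the revision period: 10 business days after Wednesday, 2031/01/01, skipping weekends — Jan 2, Jan 3, Jan 6, Jan 7, Jan 8, Jan 9, Jan 10, Jan 13, Jan 14, Jan 15 — lands on Wednesday, 2031/01/15.
The date termination becomes effective: 60 calendar days after 2031/01/15 is 2031/03/16.

2031/03/16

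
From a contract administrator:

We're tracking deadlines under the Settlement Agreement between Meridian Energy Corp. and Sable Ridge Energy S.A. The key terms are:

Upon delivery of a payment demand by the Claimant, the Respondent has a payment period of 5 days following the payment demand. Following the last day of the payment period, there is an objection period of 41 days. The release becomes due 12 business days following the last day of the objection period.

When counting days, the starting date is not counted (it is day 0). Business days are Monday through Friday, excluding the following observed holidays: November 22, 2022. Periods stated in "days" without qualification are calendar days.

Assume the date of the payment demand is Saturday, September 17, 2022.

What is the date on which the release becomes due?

Adding 5 calendar days to September 17, 2022 gives September 22, 2022, which is the last day of the payment period.
The last day of the objection period: 41 calendar days after September 22, 2022 is November 2, 2022.
From Wednesday, November 2, 2022, 12 business days (Nov 3, Nov 4, Nov 7, Nov 8, …, Nov 16, Nov 17, Nov 18, skipping weekends) brings us to Friday, November 18, 2022, which is the date on which the release becomes due.

November 18, 2022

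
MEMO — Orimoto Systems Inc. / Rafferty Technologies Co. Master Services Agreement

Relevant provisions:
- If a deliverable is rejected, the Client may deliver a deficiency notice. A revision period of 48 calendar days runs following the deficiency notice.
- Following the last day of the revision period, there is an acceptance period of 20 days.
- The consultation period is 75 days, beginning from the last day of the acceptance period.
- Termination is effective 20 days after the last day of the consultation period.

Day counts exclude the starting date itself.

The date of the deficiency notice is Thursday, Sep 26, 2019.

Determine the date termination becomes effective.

The last day of the revision period: Sep 26, 2019 + 48 days = Nov 13, 2019.
Adding 20 calendar days to Nov 13, 2019 gives Dec 3, 2019, which is the last day of the acceptance period.
The last day of the consultation period: Dec 3, 2019 + 75 days = Feb 16, 2020.
The date termination becomes effective: 20 calendar days after Feb 16, 2020 is Mar 7, 2020.

Mar 7, 2020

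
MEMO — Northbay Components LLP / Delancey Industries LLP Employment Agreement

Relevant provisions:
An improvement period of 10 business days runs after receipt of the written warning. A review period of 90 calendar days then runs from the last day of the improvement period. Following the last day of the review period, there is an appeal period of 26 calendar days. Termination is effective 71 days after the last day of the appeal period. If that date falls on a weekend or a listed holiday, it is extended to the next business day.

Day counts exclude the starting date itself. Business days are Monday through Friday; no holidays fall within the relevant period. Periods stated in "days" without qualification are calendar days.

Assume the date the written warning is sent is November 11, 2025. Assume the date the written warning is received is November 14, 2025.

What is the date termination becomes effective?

June 3, 2026

The last day of the improvement period: 10 business days after Friday, November 14, 2025, skipping weekends — Nov 17, Nov 18, Nov 19, Nov 20, Nov 21, Nov 24, Nov 25, Nov 26, Nov 27, Nov 28 — lands on Friday, November 28, 2025.
The last day of the review period: November 28, 2025 + 90 days = February 26, 2026.
Adding 26 calendar days to February 26, 2026 gives March 24, 2026, which is the last day of the appeal period.
Adding 71 calendar days to March 24, 2026 gives June 3, 2026, which is the date termination becomes effective. June 3, 2026 is a Wednesday, so no roll-forward applies.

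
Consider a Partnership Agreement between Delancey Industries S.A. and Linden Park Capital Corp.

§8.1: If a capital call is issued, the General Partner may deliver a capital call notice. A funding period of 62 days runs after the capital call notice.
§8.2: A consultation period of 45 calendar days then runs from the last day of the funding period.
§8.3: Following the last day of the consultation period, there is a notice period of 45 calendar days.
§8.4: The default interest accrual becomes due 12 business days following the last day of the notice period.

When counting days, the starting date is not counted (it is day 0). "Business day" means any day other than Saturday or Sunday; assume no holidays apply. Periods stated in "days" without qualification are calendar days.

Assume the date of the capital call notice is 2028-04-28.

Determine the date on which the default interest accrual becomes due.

2028-10-13

Adding 62 calendar days to 2028-04-28 gives 2028-06-29, which is the last day of the funding period.
Adding 45 calendar days to 2028-06-29 gives 2028-08-13, which is the last day of the consultation period.
The last day of the notice period: 2028-08-13 + 45 days = 2028-09-27.
From Wednesday, 2028-09-27, 12 business days (Sep 28, Sep 29, Oct 2, Oct 3, …, Oct 11, Oct 12, Oct 13, skipping weekends) brings us to Friday, 2028-10-13, which is the date on which the default interest accrual becomes due.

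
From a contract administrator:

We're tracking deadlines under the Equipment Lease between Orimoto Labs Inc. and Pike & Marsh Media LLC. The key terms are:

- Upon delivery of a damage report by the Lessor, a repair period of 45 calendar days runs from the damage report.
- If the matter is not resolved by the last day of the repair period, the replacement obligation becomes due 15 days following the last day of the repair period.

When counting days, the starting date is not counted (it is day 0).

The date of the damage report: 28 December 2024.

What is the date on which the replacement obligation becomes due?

The last day of the repair period: 45 calendar days after 28 December 2024 is 11 February 2025.
The date on which the replacement obligation becomes due: 11 February 2025 + 15 days = 26 February 2025.

26 February 2025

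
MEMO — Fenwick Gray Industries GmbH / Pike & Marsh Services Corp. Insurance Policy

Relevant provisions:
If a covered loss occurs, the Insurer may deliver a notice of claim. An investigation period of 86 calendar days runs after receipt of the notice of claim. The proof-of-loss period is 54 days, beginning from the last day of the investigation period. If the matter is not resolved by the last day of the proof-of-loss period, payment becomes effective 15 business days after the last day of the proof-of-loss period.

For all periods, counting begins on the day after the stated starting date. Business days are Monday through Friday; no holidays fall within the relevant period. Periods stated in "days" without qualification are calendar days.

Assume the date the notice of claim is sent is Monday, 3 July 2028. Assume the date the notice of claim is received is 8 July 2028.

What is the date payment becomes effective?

15 December 2028

Adding 86 calendar days to 8 July 2028 gives 2 October 2028, which is the last day of the investigation period.
The last day of the proof-of-loss period: 2 October 2028 + 54 days = 25 November 2028.
From Saturday, 25 November 2028, 15 business days (Nov 27, Nov 28, Nov 29, Nov 30, …, Dec 13, Dec 14, Dec 15, skipping weekends) brings us to Friday, 15 December 2028, which is the date payment becomes effective.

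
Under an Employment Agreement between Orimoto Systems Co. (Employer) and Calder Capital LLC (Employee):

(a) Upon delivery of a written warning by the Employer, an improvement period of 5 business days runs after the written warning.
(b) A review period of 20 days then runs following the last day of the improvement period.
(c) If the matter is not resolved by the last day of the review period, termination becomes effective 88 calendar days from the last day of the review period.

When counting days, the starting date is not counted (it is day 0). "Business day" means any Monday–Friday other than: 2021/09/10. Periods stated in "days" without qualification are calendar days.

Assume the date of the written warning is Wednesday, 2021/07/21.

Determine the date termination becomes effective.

2021/11/13

The last day of the improvement period: 5 business days after Wednesday, 2021/07/21, skipping weekends — Jul 22, Jul 23, Jul 26, Jul 27, Jul 28 — lands on Wednesday, 2021/07/28.
The last day of the review period: 2021/07/28 + 20 days = 2021/08/17.
Adding 88 calendar days to 2021/08/17 gives 2021/11/13, which is the date termination becomes effective.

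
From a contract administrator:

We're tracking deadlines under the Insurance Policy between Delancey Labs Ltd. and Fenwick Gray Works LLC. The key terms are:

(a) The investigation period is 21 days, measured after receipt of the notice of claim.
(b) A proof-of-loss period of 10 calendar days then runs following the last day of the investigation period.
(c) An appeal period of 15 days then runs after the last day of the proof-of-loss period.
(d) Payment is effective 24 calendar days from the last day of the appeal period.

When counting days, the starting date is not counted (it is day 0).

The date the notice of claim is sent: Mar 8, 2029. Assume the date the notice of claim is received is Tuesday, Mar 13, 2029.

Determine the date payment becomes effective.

May 22, 2029

Adding 21 calendar days to Mar 13, 2029 gives Apr 3, 2029, which is the last day of the investigation period.
The last day of the proof-of-loss period: Apr 3, 2029 + 10 days = Apr 13, 2029.
The last day of the appeal period: Apr 13, 2029 + 15 days = Apr 28, 2029.
Adding 24 calendar days to Apr 28, 2029 gives May 22, 2029, which is the date payment becomes effective.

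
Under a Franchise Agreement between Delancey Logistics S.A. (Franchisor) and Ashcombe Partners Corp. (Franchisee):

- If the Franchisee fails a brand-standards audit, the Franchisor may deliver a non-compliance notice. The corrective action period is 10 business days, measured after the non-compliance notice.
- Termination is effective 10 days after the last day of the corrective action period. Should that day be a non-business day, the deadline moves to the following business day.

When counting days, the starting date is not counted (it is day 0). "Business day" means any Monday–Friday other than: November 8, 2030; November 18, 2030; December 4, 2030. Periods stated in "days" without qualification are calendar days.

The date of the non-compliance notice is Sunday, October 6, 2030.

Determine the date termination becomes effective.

October 28, 2030

The last day of the corrective action period: 10 business days after Sunday, October 6, 2030, skipping weekends — Oct 7, Oct 8, Oct 9, Oct 10, Oct 11, Oct 14, Oct 15, Oct 16, Oct 17, Oct 18 — lands on Friday, October 18, 2030.
The date termination becomes effective: October 18, 2030 + 10 days = October 28, 2030. October 28, 2030 is a Monday and is not a listed holiday, so no roll-forward applies.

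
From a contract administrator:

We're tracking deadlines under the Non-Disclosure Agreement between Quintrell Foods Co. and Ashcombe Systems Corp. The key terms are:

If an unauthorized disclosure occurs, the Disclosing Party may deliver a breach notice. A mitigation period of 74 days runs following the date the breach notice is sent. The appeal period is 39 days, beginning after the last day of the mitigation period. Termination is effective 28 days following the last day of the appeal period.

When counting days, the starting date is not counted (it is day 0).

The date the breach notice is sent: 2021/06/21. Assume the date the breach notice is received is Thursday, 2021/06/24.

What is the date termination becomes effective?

2021/11/09

Adding 74 calendar days to 2021/06/21 gives 2021/09/03, which is the last day of the mitigation period.
The last day of the appeal period: 39 calendar days after 2021/09/03 is 2021/10/12.
Adding 28 calendar days to 2021/10/12 gives 2021/11/09, which is the date termination becomes effective.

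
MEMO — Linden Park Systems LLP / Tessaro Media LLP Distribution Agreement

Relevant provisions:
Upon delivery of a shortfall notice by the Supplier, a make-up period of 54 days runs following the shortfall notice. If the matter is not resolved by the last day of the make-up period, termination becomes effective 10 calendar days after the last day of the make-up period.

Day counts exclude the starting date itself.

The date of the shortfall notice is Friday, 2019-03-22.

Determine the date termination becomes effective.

2019-05-25

The last day of the make-up period: 2019-03-22 + 54 days = 2019-05-15.
The date termination becomes effective: 2019-05-15 + 10 days = 2019-05-25.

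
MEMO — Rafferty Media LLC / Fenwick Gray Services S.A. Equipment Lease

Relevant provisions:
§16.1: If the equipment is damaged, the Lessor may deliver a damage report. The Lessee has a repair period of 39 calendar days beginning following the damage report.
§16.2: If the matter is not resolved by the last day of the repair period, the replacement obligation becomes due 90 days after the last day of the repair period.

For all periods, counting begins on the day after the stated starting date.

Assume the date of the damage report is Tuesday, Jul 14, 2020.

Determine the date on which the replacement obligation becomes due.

Nov 20, 2020

The last day of the repair period: Jul 14, 2020 + 39 days = Aug 22, 2020.
The date on which the replacement obligation becomes due: Aug 22, 2020 + 90 days = Nov 20, 2020.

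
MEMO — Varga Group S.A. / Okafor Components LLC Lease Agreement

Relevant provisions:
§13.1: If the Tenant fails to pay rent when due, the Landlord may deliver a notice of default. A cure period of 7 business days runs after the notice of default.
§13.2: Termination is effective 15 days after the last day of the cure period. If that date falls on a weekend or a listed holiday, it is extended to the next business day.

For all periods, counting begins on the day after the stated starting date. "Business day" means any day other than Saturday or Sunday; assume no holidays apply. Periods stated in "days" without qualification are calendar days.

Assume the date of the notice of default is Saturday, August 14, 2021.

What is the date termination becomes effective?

September 8, 2021

The last day of the cure period: counting 7 business days from Saturday, August 14, 2021 (Aug 16, Aug 17, Aug 18, Aug 19, Aug 20, Aug 23, Aug 24, skipping weekends) reaches Tuesday, August 24, 2021.
Adding 15 calendar days to August 24, 2021 gives September 8, 2021, which is the date termination becomes effective. September 8, 2021 is a Wednesday, so no roll-forward applies.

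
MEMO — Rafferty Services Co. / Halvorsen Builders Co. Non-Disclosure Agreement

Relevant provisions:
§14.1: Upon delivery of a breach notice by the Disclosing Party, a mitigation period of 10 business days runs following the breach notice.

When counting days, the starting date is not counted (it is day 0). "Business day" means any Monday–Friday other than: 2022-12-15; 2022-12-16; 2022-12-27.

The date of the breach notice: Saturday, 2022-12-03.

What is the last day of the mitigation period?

The last day of the mitigation period: 10 business days after Saturday, 2022-12-03, skipping weekends and the listed holidays on Dec 15, Dec 16 — Dec 5, Dec 6, Dec 7, Dec 8, Dec 9, Dec 12, Dec 13, Dec 14, Dec 19, Dec 20 — lands on Tuesday, 2022-12-20.

2022-12-20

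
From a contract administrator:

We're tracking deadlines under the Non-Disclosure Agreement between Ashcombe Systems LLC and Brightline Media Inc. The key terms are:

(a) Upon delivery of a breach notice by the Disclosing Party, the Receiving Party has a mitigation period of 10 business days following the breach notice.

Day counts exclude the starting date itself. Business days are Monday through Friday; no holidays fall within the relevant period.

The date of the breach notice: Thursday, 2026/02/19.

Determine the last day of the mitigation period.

2026/03/05

The last day of the mitigation period: counting 10 business days from Thursday, 2026/02/19 (Feb 20, Feb 23, Feb 24, Feb 25, Feb 26, Feb 27, Mar 2, Mar 3, Mar 4, Mar 5, skipping weekends) reaches Thursday, 2026/03/05.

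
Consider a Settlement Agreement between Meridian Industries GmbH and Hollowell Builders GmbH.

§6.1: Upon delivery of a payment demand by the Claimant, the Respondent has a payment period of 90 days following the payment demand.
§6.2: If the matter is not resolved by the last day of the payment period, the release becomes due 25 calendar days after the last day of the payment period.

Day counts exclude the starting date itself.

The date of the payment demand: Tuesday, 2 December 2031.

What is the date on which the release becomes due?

The last day of the payment period: 90 calendar days after 2 December 2031 is 1 March 2032.
The date on which the release becomes due: 1 March 2032 + 25 days = 26 March 2032.

26 March 2032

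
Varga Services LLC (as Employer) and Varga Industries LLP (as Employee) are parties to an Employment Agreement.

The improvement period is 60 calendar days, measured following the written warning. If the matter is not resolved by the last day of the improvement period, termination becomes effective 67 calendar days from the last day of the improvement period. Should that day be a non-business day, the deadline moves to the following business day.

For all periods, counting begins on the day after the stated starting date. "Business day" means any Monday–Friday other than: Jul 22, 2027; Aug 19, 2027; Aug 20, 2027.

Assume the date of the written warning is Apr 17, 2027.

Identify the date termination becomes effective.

The last day of the improvement period: Apr 17, 2027 + 60 days = Jun 16, 2027.
The date termination becomes effective: Jun 16, 2027 + 67 days = Aug 22, 2027. That falls on a Sunday, so it rolls to the next business day, Monday, Aug 23, 2027.

Aug 23, 2027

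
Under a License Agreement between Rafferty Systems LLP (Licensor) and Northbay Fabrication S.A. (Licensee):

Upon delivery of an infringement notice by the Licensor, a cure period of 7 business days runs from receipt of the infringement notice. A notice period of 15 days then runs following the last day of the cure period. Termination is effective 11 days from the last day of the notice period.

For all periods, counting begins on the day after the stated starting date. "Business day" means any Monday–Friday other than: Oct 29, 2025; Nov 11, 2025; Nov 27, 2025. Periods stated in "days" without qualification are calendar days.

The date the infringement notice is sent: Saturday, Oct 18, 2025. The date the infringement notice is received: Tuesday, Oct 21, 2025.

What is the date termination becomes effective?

Nov 26, 2025

The last day of the cure period: 7 business days after Tuesday, Oct 21, 2025, skipping weekends and the listed holiday on Oct 29 — Oct 22, Oct 23, Oct 24, Oct 27, Oct 28, Oct 30, Oct 31 — lands on Friday, Oct 31, 2025.
Adding 15 calendar days to Oct 31, 2025 gives Nov 15, 2025, which is the last day of the notice period.
The date termination becomes effective: 11 calendar days after Nov 15, 2025 is Nov 26, 2025.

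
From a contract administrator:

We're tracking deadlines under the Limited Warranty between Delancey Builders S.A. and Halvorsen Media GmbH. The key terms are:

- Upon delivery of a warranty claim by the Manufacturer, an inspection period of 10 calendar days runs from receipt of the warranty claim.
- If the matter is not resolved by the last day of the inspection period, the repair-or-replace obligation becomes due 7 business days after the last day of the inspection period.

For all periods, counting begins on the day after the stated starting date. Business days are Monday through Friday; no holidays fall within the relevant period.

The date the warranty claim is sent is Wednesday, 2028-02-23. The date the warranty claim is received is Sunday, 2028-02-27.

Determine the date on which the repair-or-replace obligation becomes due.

2028-03-17

The last day of the inspection period: 10 calendar days after 2028-02-27 is 2028-03-08.
From Wednesday, 2028-03-08, 7 business days (Mar 9, Mar 10, Mar 13, Mar 14, Mar 15, Mar 16, Mar 17, skipping weekends) brings us to Friday, 2028-03-17, which is the date on which the repair-or-replace obligation becomes due.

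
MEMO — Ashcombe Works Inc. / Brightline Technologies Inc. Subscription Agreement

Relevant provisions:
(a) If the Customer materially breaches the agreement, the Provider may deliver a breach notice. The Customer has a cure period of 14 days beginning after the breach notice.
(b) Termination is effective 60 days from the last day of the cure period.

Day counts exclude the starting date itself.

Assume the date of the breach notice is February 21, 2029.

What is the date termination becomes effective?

The last day of the cure period: 14 calendar days after February 21, 2029 is March 7, 2029.
Adding 60 calendar days to March 7, 2029 gives May 6, 2029, which is the date termination becomes effective.

May 6, 2029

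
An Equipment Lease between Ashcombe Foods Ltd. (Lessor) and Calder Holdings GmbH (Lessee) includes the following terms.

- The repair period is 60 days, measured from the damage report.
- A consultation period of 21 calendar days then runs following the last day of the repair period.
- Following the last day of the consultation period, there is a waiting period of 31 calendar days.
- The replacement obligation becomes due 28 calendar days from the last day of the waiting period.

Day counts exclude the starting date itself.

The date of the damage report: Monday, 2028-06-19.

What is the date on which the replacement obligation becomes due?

2028-11-06

The last day of the repair period: 2028-06-19 + 60 days = 2028-08-18.
The last day of the consultation period: 2028-08-18 + 21 days = 2028-09-08.
Adding 31 calendar days to 2028-09-08 gives 2028-10-09, which is the last day of the waiting period.
Adding 28 calendar days to 2028-10-09 gives 2028-11-06, which is the date on which the replacement obligation becomes due.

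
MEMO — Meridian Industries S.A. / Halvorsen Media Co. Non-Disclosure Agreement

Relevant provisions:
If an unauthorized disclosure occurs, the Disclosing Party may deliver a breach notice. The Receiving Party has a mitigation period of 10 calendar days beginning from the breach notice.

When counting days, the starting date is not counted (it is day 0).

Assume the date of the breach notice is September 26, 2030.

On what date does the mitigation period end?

October 6, 2030

The last day of the mitigation period: September 26, 2030 + 10 days = October 6, 2030.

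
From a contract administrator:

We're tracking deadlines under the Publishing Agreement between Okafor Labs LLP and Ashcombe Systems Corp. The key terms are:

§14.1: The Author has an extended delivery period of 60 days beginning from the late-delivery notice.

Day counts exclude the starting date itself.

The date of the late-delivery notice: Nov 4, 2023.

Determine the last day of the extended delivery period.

Adding 60 calendar days to Nov 4, 2023 gives Jan 3, 2024, which is the last day of the extended delivery period.

Jan 3, 2024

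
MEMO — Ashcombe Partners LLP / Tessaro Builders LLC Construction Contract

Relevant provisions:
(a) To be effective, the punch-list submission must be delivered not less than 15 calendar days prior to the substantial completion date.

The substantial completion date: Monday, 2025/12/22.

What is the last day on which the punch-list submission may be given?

2025/12/07

2025/12/22 minus 15 days is 2025/12/07.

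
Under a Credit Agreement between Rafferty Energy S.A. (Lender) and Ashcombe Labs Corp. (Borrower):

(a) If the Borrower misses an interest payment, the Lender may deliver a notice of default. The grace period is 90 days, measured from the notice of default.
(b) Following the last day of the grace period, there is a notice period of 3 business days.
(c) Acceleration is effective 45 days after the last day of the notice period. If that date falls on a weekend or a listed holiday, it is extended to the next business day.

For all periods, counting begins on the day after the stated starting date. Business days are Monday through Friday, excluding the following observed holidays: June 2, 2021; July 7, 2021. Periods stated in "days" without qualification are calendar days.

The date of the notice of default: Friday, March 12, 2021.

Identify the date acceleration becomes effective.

July 30, 2021

Adding 90 calendar days to March 12, 2021 gives June 10, 2021, which is the last day of the grace period.
The last day of the notice period: 3 business days after Thursday, June 10, 2021, skipping weekends — Jun 11, Jun 14, Jun 15 — lands on Tuesday, June 15, 2021.
Adding 45 calendar days to June 15, 2021 gives July 30, 2021, which is the date acceleration becomes effective. July 30, 2021 is a Friday and is not a listed holiday, so no roll-forward applies.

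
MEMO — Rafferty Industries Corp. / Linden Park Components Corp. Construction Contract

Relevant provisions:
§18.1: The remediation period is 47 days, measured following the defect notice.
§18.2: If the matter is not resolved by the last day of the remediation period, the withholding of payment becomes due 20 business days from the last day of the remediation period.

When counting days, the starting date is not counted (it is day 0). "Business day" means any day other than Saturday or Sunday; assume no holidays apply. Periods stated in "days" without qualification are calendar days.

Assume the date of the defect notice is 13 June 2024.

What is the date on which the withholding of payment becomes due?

27 August 2024

The last day of the remediation period: 47 calendar days after 13 June 2024 is 30 July 2024.
The date on which the withholding of payment becomes due: counting 20 business days from Tuesday, 30 July 2024 (Jul 31, Aug 1, Aug 2, Aug 5, …, Aug 23, Aug 26, Aug 27, skipping weekends) reaches Tuesday, 27 August 2024.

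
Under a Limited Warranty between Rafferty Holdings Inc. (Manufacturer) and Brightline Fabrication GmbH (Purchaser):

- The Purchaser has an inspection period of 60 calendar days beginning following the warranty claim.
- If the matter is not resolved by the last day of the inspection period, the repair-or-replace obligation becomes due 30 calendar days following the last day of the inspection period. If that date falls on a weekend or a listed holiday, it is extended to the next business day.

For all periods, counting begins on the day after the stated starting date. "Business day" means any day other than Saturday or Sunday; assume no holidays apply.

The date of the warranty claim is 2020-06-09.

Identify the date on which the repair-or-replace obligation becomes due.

2020-09-07

Adding 60 calendar days to 2020-06-09 gives 2020-08-08, which is the last day of the inspection period.
The date on which the repair-or-replace obligation becomes due: 2020-08-08 + 30 days = 2020-09-07. 2020-09-07 is a Monday, so no roll-forward applies.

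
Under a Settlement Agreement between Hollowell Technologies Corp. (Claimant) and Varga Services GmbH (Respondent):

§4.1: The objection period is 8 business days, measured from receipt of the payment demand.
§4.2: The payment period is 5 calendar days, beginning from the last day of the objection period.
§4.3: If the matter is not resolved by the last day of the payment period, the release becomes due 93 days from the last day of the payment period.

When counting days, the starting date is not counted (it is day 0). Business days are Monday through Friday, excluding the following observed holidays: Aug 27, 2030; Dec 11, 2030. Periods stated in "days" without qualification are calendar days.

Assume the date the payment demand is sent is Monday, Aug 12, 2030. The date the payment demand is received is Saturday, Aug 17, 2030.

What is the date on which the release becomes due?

Dec 5, 2030

The last day of the objection period: counting 8 business days from Saturday, Aug 17, 2030 (Aug 19, Aug 20, Aug 21, Aug 22, Aug 23, Aug 26, Aug 28, Aug 29, skipping weekends and the listed holiday on Aug 27) reaches Thursday, Aug 29, 2030.
The last day of the payment period: 5 calendar days after Aug 29, 2030 is Sep 3, 2030.
The date on which the release becomes due: Sep 3, 2030 + 93 days = Dec 5, 2030.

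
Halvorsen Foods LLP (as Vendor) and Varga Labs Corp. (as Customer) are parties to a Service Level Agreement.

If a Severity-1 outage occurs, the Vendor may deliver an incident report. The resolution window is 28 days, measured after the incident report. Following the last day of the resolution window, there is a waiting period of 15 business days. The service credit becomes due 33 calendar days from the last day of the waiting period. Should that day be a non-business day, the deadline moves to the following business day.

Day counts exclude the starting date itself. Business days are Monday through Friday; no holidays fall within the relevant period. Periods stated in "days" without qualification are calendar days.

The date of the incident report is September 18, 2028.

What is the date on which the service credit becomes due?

December 11, 2028

The last day of the resolution window: 28 calendar days after September 18, 2028 is October 16, 2028.
The last day of the waiting period: counting 15 business days from Monday, October 16, 2028 (Oct 17, Oct 18, Oct 19, Oct 20, …, Nov 2, Nov 3, Nov 6, skipping weekends) reaches Monday, November 6, 2028.
Adding 33 calendar days to November 6, 2028 gives December 9, 2028, which is the date on which the service credit becomes due. That falls on a Saturday, so it rolls to the next business day, Monday, December 11, 2028.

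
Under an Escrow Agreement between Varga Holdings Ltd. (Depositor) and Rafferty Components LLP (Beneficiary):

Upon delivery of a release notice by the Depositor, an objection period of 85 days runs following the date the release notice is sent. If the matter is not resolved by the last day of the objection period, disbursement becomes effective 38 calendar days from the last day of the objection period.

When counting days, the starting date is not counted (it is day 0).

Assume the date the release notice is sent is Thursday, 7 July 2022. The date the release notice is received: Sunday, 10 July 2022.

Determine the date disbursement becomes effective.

Adding 85 calendar days to 7 July 2022 gives 30 September 2022, which is the last day of the objection period.
The date disbursement becomes effective: 30 September 2022 + 38 days = 7 November 2022.

7 November 2022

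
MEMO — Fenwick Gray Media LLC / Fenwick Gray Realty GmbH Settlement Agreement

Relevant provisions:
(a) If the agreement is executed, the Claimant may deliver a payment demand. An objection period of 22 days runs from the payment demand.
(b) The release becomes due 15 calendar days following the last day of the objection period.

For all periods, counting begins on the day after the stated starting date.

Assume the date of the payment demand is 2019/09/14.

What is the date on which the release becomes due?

The last day of the objection period: 2019/09/14 + 22 days = 2019/10/06.
The date on which the release becomes due: 15 calendar days after 2019/10/06 is 2019/10/21.

2019/10/21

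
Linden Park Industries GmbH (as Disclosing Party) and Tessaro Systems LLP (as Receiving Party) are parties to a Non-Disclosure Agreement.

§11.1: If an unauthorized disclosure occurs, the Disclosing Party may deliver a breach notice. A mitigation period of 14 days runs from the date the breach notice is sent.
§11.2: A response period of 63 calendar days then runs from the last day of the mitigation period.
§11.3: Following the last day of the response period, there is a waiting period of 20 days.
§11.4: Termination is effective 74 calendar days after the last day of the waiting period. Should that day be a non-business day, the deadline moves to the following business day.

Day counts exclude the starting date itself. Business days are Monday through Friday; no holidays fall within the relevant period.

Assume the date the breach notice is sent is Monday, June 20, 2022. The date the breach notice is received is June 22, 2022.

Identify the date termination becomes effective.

The last day of the mitigation period: 14 calendar days after June 20, 2022 is July 4, 2022.
The last day of the response period: July 4, 2022 + 63 days = September 5, 2022.
Adding 20 calendar days to September 5, 2022 gives September 25, 2022, which is the last day of the waiting period.
The date termination becomes effective: September 25, 2022 + 74 days = December 8, 2022. December 8, 2022 is a Thursday, so no roll-forward applies.

December 8, 2022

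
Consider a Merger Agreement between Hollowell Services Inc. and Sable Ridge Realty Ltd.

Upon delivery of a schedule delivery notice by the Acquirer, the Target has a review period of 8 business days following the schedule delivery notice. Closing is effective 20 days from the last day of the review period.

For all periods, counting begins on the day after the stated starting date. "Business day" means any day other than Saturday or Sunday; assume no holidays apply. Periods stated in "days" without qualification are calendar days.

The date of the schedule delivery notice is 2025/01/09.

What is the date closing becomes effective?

2025/02/10

The last day of the review period: 8 business days after Thursday, 2025/01/09, skipping weekends — Jan 10, Jan 13, Jan 14, Jan 15, Jan 16, Jan 17, Jan 20, Jan 21 — lands on Tuesday, 2025/01/21.
Adding 20 calendar days to 2025/01/21 gives 2025/02/10, which is the date closing becomes effective.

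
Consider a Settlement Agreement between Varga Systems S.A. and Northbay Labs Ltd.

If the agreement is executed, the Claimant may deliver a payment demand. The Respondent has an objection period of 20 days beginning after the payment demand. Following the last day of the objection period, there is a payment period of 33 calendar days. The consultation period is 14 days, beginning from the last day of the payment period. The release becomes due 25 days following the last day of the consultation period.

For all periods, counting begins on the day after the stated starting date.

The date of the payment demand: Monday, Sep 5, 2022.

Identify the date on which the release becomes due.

Adding 20 calendar days to Sep 5, 2022 gives Sep 25, 2022, which is the last day of the objection period.
Adding 33 calendar days to Sep 25, 2022 gives Oct 28, 2022, which is the last day of the payment period.
The last day of the consultation period: 14 calendar days after Oct 28, 2022 is Nov 11, 2022.
The date on which the release becomes due: 25 calendar days after Nov 11, 2022 is Dec 6, 2022.

Dec 6, 2022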